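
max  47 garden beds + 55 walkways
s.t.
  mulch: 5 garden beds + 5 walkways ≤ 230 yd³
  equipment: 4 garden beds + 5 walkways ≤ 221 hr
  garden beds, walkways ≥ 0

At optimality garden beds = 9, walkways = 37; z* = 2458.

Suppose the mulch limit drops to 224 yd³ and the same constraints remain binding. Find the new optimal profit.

At the optimum: mulch uses 230 of 230 (binding); equipment uses 221 of 221 (binding).
From A_Bᵀ y = c: 5·y_mulch + 4·y_equipment = 47; 5·y_mulch + 5·y_equipment = 55.
→ y_mulch = 3 and y_equipment = 8.
Δz = y_mulch·Δb = 3 × (-6) = -18, so new z* = 2458 − 18 = 2440.

2440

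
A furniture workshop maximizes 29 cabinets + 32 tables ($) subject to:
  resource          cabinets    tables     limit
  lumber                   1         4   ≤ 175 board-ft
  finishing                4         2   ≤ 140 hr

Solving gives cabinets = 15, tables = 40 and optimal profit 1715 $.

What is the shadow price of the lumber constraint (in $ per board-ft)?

5

Both lumber and finishing are binding at x*.
The binding rows give the dual system: 1·y_lumber + 4·y_finishing = 29 and 4·y_lumber + 2·y_finishing = 32.
This yields shadow prices y_lumber = 5, y_finishing = 6.
Shadow price of lumber = 5.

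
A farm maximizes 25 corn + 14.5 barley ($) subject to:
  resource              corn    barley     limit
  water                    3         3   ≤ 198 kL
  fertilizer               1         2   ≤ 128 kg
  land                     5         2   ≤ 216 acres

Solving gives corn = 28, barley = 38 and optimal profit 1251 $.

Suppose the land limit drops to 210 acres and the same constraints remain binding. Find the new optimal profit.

1230

Binding: water and land. Non-binding: fertilizer (24 unused).
By complementary slackness, y = 0 for the non-binding constraint.
From A_Bᵀ y = c: 3·y_water + 5·y_land = 25; 3·y_water + 2·y_land = 14.5.
Solving: y_water = 2.5, y_land = 3.5.
Δz = y_land·Δb = 3.5 × (-6) = -21, so new z* = 1251 − 21 = 1230.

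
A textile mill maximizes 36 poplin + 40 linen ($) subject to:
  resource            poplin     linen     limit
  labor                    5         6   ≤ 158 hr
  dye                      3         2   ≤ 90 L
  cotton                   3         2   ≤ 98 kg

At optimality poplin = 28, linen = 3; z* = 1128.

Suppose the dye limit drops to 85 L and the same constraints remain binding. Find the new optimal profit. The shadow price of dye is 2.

Δb = -5, so new z* = 1128 + (2)·(-5) = 1128 − 10 = 1118.

1118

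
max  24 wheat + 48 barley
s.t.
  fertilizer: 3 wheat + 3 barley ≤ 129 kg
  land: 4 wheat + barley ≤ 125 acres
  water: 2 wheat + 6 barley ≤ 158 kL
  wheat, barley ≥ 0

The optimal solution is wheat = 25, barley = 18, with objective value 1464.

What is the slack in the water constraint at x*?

0

water used = 2·25 + 6·18 = 158; slack = 158 − 158 = 0.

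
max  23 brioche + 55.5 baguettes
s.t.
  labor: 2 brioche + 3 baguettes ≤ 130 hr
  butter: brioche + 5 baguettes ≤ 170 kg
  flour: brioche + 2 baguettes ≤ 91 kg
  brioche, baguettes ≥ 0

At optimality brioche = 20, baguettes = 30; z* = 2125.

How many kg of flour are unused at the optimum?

flour used = 1·20 + 2·30 = 80; slack = 91 − 80 = 11.

11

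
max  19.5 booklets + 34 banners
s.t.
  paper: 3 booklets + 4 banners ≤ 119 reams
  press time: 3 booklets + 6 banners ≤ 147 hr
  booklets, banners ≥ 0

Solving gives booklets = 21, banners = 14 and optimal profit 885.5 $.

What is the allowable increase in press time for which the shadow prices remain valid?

Binding constraints: paper, press time. The basis is B = [[3,4],[3,6]] with det 6.
Per unit increase in press time, x* moves by d = (-0.6667, 0.5).
The basis stays optimal until booklets reaches 0; allowable increase = 31.5 hr.

31.5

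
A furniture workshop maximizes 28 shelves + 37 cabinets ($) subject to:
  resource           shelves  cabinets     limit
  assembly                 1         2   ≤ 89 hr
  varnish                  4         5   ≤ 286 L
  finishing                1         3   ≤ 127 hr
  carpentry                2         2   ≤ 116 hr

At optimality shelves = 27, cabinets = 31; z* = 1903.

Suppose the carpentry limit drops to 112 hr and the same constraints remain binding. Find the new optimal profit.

1865

Check each constraint at x*: assembly 89/89 (tight); varnish 263/286 (slack 23); finishing 120/127 (slack 7); carpentry 116/116 (tight).
Slack constraints have shadow price 0 (complementary slackness).
Dual feasibility on the basic columns requires 1·y_assembly + 2·y_carpentry = 28, 2·y_assembly + 2·y_carpentry = 37.
→ y_assembly = 9 and y_carpentry = 9.5.
Δz = y_carpentry·Δb = 9.5 × (-4) = -38, so new z* = 1903 − 38 = 1865.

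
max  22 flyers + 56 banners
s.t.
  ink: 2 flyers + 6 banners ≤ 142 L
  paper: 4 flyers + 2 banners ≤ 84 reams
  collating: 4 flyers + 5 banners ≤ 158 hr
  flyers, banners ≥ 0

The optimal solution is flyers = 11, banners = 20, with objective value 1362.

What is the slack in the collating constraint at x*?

collating used = 4·11 + 5·20 = 144; slack = 158 − 144 = 14.

14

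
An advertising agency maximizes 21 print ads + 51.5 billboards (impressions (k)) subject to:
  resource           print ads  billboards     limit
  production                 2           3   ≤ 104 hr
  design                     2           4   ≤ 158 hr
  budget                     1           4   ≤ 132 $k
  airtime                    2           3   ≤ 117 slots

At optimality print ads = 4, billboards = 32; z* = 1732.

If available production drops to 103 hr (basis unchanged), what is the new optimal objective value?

1725.5

At the optimum: production uses 104 of 104 (binding); design uses 136 of 158 (slack = 22); budget uses 132 of 132 (binding); airtime uses 104 of 117 (slack = 13).
By complementary slackness, y = 0 for the non-binding constraints.
From A_Bᵀ y = c: 2·y_production + 1·y_budget = 21; 3·y_production + 4·y_budget = 51.5.
Solving: y_production = 6.5, y_budget = 8.
Δz = y_production·Δb = 6.5 × (-1) = -6.5, so new z* = 1732 − 6.5 = 1725.5.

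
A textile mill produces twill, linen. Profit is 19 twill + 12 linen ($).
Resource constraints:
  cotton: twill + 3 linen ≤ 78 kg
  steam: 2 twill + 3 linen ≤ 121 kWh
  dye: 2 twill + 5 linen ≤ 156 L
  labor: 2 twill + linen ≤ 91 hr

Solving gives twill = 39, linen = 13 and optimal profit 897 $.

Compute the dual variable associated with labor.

At the optimum: cotton uses 78 of 78 (binding); steam uses 117 of 121 (slack = 4); dye uses 143 of 156 (slack = 13); labor uses 91 of 91 (binding).
By complementary slackness, y = 0 for the non-binding constraints.
Dual feasibility on the basic columns requires 1·y_cotton + 2·y_labor = 19, 3·y_cotton + 1·y_labor = 12.
Solving: y_cotton = 1, y_labor = 9.
Shadow price of labor = 9.

9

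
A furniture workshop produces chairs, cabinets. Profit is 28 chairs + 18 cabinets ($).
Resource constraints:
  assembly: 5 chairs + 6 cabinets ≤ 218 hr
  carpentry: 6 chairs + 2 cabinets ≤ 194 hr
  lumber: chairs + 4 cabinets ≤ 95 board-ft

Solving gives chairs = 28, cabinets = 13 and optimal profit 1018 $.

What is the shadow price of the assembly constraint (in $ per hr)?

2

Binding: assembly and carpentry. Non-binding: lumber (15 unused).
Slack constraints have shadow price 0 (complementary slackness).
From A_Bᵀ y = c: 5·y_assembly + 6·y_carpentry = 28; 6·y_assembly + 2·y_carpentry = 18.
Solving: y_assembly = 2, y_carpentry = 3.
Shadow price of assembly = 2.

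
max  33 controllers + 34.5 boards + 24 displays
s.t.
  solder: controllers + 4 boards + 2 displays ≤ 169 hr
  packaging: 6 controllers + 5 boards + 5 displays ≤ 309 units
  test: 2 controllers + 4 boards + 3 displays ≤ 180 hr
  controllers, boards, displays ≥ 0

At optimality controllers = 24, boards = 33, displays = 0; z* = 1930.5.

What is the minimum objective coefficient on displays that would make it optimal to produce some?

31.5

At the optimum: solder uses 156 of 169 (slack = 13); packaging uses 309 of 309 (binding); test uses 180 of 180 (binding).
Slack constraints have shadow price 0 (complementary slackness).
Dual feasibility on the basic columns requires 6·y_packaging + 2·y_test = 33, 5·y_packaging + 4·y_test = 34.5.
This yields shadow prices y_packaging = 4.5, y_test = 3.
displays enters the basis when its profit ≥ yᵀa₃ = 4.5·5 + 3·3 = 31.5.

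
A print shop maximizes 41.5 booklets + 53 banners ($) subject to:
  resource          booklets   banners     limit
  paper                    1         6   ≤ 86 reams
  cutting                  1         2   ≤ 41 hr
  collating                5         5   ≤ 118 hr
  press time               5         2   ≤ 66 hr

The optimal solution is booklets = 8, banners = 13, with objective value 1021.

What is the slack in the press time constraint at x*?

0

press time used = 5·8 + 2·13 = 66; slack = 66 − 66 = 0.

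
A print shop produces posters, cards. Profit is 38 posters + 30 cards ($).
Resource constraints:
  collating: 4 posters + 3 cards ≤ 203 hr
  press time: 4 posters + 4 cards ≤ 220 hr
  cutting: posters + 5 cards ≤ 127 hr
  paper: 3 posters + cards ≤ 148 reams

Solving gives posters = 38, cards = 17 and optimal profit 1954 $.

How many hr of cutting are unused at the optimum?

cutting used = 1·38 + 5·17 = 123; slack = 127 − 123 = 4.

4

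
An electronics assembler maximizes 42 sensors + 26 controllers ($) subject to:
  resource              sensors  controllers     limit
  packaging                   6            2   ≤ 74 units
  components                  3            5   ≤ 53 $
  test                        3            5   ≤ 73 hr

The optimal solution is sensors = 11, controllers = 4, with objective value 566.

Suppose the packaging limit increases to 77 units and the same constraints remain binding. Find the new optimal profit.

582.5

Check each constraint at x*: packaging 74/74 (tight); components 53/53 (tight); test 53/73 (slack 20).
By complementary slackness, y = 0 for the non-binding constraint.
Dual feasibility on the basic columns requires 6·y_packaging + 3·y_components = 42, 2·y_packaging + 5·y_components = 26.
This yields shadow prices y_packaging = 5.5, y_components = 3.
Δz = y_packaging·Δb = 5.5 × (3) = 16.5, so new z* = 566 + 16.5 = 582.5.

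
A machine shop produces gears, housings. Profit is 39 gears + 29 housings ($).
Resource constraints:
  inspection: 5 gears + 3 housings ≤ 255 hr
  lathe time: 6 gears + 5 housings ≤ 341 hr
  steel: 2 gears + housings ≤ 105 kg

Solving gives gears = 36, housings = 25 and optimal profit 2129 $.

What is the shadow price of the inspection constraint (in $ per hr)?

3

Check each constraint at x*: inspection 255/255 (tight); lathe time 341/341 (tight); steel 97/105 (slack 8).
Since steel is not tight, its dual is 0.
Dual feasibility on the basic columns requires 5·y_inspection + 6·y_lathe time = 39, 3·y_inspection + 5·y_lathe time = 29.
Solving: y_inspection = 3, y_lathe time = 4.
Shadow price of inspection = 3.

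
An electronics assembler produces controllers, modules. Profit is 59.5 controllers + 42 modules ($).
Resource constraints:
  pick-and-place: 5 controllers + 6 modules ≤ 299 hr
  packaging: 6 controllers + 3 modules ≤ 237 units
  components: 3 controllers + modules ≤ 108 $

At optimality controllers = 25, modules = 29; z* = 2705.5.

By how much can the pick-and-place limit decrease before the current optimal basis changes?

28

Binding constraints: pick-and-place, packaging. The basis is B = [[5,6],[6,3]] with det -21.
Per unit decrease in pick-and-place, x* moves by d = (0.1429, -0.2857).
The basis stays optimal until components becomes binding; allowable decrease = 28 hr.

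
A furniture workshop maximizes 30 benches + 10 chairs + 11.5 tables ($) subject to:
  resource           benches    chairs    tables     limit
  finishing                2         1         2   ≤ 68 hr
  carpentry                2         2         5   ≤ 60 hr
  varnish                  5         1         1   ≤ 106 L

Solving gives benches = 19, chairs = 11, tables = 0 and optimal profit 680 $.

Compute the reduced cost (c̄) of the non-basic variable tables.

At the optimum: finishing uses 49 of 68 (slack = 19); carpentry uses 60 of 60 (binding); varnish uses 106 of 106 (binding).
Slack constraints have shadow price 0 (complementary slackness).
The binding rows give the dual system: 2·y_carpentry + 5·y_varnish = 30 and 2·y_carpentry + 1·y_varnish = 10.
Solving: y_carpentry = 2.5, y_varnish = 5.
Reduced cost of tables: c₃ − yᵀa₃ = 11.5 − (2.5·5 + 5·1) = 11.5 − 17.5 = -6.

-6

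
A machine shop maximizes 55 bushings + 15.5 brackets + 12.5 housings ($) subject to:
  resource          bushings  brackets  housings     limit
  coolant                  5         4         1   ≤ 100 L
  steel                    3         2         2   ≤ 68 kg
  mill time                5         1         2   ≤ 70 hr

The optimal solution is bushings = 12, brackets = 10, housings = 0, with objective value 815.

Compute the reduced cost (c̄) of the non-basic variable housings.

At the optimum: coolant uses 100 of 100 (binding); steel uses 56 of 68 (slack = 12); mill time uses 70 of 70 (binding).
Slack constraints have shadow price 0 (complementary slackness).
The binding rows give the dual system: 5·y_coolant + 5·y_mill time = 55 and 4·y_coolant + 1·y_mill time = 15.5.
Solving: y_coolant = 1.5, y_mill time = 9.5.
Reduced cost of housings: c₃ − yᵀa₃ = 12.5 − (1.5·1 + 9.5·2) = 12.5 − 20.5 = -8.

-8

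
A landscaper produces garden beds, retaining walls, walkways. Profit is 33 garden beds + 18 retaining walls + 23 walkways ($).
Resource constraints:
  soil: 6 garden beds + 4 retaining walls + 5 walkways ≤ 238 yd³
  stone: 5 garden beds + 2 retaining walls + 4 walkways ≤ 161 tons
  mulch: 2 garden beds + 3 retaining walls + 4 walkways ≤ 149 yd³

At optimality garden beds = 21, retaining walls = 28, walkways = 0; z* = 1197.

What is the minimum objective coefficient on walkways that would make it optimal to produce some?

27

Binding: soil and stone. Non-binding: mulch (23 unused).
Since mulch is not tight, its dual is 0.
Dual feasibility on the basic columns requires 6·y_soil + 5·y_stone = 33, 4·y_soil + 2·y_stone = 18.
This yields shadow prices y_soil = 3, y_stone = 3.
walkways enters the basis when its profit ≥ yᵀa₃ = 3·5 + 3·4 = 27.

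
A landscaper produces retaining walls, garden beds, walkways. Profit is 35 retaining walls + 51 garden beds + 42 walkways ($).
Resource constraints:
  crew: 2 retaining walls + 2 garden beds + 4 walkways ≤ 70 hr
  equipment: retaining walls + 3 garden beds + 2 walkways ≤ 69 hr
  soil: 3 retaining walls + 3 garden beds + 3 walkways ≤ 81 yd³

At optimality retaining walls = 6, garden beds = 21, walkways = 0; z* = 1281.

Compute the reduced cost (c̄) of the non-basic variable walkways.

-1

Check each constraint at x*: crew 54/70 (slack 16); equipment 69/69 (tight); soil 81/81 (tight).
By complementary slackness, y = 0 for the non-binding constraint.
Dual feasibility on the basic columns requires 1·y_equipment + 3·y_soil = 35, 3·y_equipment + 3·y_soil = 51.
This yields shadow prices y_equipment = 8, y_soil = 9.
Reduced cost of walkways: c₃ − yᵀa₃ = 42 − (8·2 + 9·3) = 42 − 43 = -1.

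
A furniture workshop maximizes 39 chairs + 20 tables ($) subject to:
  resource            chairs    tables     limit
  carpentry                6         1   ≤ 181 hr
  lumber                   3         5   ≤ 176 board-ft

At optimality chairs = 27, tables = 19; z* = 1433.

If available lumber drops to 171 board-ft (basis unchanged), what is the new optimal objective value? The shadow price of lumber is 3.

Δb = -5, so new z* = 1433 + (3)·(-5) = 1433 − 15 = 1418.

1418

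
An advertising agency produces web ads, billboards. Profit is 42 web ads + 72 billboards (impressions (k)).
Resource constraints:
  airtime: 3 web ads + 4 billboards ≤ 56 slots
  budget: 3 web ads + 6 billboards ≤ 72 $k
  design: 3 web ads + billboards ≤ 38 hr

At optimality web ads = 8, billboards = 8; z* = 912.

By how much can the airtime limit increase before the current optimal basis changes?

2.4

Binding constraints: airtime, budget. The basis is B = [[3,4],[3,6]] with det 6.
Per unit increase in airtime, x* moves by d = (1, -0.5).
The basis stays optimal until design becomes binding; allowable increase = 2.4 slots.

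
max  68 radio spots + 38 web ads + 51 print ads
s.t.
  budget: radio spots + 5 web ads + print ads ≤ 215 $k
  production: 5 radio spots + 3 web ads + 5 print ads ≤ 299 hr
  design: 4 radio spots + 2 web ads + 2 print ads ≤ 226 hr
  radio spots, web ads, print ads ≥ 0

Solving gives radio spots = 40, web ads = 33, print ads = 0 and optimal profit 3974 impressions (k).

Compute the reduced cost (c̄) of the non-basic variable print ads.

Binding: production and design. Non-binding: budget (10 unused).
Slack constraints have shadow price 0 (complementary slackness).
Dual feasibility on the basic columns requires 5·y_production + 4·y_design = 68, 3·y_production + 2·y_design = 38.
This yields shadow prices y_production = 8, y_design = 7.
Reduced cost of print ads: c₃ − yᵀa₃ = 51 − (8·5 + 7·2) = 51 − 54 = -3.

-3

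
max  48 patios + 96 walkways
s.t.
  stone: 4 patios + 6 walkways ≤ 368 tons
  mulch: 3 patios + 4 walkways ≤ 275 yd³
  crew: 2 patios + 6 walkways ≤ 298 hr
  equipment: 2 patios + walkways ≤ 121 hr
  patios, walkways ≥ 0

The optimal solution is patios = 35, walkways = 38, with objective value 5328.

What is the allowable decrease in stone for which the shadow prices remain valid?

70

Binding constraints: stone, crew. The basis is B = [[4,6],[2,6]] with det 12.
Per unit decrease in stone, x* moves by d = (-0.5, 0.1667).
The basis stays optimal until patios reaches 0; allowable decrease = 70 tons.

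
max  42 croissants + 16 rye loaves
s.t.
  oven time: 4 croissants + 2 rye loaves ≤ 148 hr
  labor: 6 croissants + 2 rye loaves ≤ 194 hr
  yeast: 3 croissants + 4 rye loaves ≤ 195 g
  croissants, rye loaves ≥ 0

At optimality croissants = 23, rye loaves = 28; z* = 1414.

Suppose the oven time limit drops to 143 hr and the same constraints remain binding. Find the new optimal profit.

1399

Check each constraint at x*: oven time 148/148 (tight); labor 194/194 (tight); yeast 181/195 (slack 14).
Slack constraints have shadow price 0 (complementary slackness).
The binding rows give the dual system: 4·y_oven time + 6·y_labor = 42 and 2·y_oven time + 2·y_labor = 16.
→ y_oven time = 3 and y_labor = 5.
Δz = y_oven time·Δb = 3 × (-5) = -15, so new z* = 1414 − 15 = 1399.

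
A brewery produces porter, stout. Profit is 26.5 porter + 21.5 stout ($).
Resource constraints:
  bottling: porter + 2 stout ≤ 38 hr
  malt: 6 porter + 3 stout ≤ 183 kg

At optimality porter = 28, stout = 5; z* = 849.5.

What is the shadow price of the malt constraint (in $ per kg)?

3.5

Both bottling and malt are binding at x*.
From A_Bᵀ y = c: 1·y_bottling + 6·y_malt = 26.5; 2·y_bottling + 3·y_malt = 21.5.
Solving: y_bottling = 5.5, y_malt = 3.5.
Shadow price of malt = 3.5.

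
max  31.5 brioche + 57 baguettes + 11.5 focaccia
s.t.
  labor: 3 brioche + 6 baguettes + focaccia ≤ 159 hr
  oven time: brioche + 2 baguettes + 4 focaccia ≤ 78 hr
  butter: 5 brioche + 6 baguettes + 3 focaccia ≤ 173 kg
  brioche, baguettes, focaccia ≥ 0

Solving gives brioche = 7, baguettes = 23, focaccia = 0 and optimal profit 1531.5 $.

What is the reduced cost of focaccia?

Check each constraint at x*: labor 159/159 (tight); oven time 53/78 (slack 25); butter 173/173 (tight).
By complementary slackness, y = 0 for the non-binding constraint.
Dual feasibility on the basic columns requires 3·y_labor + 5·y_butter = 31.5, 6·y_labor + 6·y_butter = 57.
This yields shadow prices y_labor = 8, y_butter = 1.5.
Reduced cost of focaccia: c₃ − yᵀa₃ = 11.5 − (8·1 + 1.5·3) = 11.5 − 12.5 = -1.

-1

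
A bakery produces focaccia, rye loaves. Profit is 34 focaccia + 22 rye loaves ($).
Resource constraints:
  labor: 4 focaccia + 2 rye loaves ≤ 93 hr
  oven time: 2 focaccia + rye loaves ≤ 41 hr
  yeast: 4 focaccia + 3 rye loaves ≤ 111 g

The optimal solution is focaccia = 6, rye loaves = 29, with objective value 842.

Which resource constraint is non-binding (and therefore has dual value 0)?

labor: 82/93 (slack 11)
oven time: 41/41 (binding)
yeast: 111/111 (binding)
By complementary slackness, a constraint with positive slack has shadow price 0 → labor.

labor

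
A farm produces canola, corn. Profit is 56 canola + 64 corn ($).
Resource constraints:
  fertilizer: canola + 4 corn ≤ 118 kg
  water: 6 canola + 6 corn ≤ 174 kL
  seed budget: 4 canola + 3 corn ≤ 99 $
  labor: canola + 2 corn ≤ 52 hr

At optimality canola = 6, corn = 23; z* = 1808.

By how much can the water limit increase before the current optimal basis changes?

7.2

Binding constraints: water, labor. The basis is B = [[6,6],[1,2]] with det 6.
Per unit increase in water, x* moves by d = (0.3333, -0.1667).
The basis stays optimal until seed budget becomes binding; allowable increase = 7.2 kL.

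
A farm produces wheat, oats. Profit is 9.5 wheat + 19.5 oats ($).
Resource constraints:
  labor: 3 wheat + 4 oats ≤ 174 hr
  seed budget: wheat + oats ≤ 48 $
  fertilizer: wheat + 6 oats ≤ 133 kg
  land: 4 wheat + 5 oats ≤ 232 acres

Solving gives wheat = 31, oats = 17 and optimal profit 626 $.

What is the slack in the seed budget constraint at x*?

0

seed budget used = 1·31 + 1·17 = 48; slack = 48 − 48 = 0.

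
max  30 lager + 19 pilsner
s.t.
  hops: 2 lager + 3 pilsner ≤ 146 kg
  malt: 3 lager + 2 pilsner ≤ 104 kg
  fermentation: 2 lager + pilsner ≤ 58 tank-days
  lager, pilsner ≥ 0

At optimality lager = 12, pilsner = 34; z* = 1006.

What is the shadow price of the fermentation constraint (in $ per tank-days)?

3

At the optimum: hops uses 126 of 146 (slack = 20); malt uses 104 of 104 (binding); fermentation uses 58 of 58 (binding).
Slack constraints have shadow price 0 (complementary slackness).
Dual feasibility on the basic columns requires 3·y_malt + 2·y_fermentation = 30, 2·y_malt + 1·y_fermentation = 19.
Solving: y_malt = 8, y_fermentation = 3.
Shadow price of fermentation = 3.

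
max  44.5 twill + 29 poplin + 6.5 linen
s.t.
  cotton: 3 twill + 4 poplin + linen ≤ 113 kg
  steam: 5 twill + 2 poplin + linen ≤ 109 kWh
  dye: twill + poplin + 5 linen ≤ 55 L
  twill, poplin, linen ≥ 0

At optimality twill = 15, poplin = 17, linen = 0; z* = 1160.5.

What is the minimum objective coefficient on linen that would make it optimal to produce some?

10.5

Binding: cotton and steam. Non-binding: dye (23 unused).
By complementary slackness, y = 0 for the non-binding constraint.
The binding rows give the dual system: 3·y_cotton + 5·y_steam = 44.5 and 4·y_cotton + 2·y_steam = 29.
→ y_cotton = 4 and y_steam = 6.5.
linen enters the basis when its profit ≥ yᵀa₃ = 4·1 + 6.5·1 = 10.5.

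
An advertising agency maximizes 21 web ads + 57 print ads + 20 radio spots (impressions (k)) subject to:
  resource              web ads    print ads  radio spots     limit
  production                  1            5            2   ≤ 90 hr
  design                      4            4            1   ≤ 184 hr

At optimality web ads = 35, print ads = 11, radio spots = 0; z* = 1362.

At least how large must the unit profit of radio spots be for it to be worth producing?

21

Check each constraint at x*: production 90/90 (tight); design 184/184 (tight).
From A_Bᵀ y = c: 1·y_production + 4·y_design = 21; 5·y_production + 4·y_design = 57.
Solving: y_production = 9, y_design = 3.
radio spots enters the basis when its profit ≥ yᵀa₃ = 9·2 + 3·1 = 21.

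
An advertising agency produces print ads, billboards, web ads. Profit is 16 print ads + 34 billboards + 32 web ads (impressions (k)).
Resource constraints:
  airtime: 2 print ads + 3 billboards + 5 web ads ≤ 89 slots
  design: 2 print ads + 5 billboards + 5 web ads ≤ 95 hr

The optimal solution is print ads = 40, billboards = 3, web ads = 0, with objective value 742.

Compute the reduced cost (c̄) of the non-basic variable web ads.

At the optimum: airtime uses 89 of 89 (binding); design uses 95 of 95 (binding).
Dual feasibility on the basic columns requires 2·y_airtime + 2·y_design = 16, 3·y_airtime + 5·y_design = 34.
Solving: y_airtime = 3, y_design = 5.
Reduced cost of web ads: c₃ − yᵀa₃ = 32 − (3·5 + 5·5) = 32 − 40 = -8.

-8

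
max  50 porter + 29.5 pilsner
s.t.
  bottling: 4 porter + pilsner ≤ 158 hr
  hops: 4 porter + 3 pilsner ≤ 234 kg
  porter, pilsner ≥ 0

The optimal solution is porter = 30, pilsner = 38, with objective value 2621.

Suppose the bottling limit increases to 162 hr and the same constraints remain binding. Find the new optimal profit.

Both bottling and hops are binding at x*.
From A_Bᵀ y = c: 4·y_bottling + 4·y_hops = 50; 1·y_bottling + 3·y_hops = 29.5.
→ y_bottling = 4 and y_hops = 8.5.
Δz = y_bottling·Δb = 4 × (4) = 16, so new z* = 2621 + 16 = 2637.

2637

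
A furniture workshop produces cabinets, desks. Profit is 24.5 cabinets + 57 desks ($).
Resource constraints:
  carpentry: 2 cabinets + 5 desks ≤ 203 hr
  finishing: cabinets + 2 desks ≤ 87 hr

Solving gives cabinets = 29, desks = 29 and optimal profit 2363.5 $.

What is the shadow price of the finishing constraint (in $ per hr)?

Both carpentry and finishing are binding at x*.
Dual feasibility on the basic columns requires 2·y_carpentry + 1·y_finishing = 24.5, 5·y_carpentry + 2·y_finishing = 57.
→ y_carpentry = 8 and y_finishing = 8.5.
Shadow price of finishing = 8.5.

8.5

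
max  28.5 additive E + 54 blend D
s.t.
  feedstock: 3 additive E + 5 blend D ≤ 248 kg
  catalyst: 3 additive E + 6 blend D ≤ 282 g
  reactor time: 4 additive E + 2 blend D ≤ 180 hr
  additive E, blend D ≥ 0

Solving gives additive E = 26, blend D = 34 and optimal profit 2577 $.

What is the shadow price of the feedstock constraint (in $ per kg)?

Check each constraint at x*: feedstock 248/248 (tight); catalyst 282/282 (tight); reactor time 172/180 (slack 8).
Since reactor time is not tight, its dual is 0.
From A_Bᵀ y = c: 3·y_feedstock + 3·y_catalyst = 28.5; 5·y_feedstock + 6·y_catalyst = 54.
→ y_feedstock = 3 and y_catalyst = 6.5.
Shadow price of feedstock = 3.

3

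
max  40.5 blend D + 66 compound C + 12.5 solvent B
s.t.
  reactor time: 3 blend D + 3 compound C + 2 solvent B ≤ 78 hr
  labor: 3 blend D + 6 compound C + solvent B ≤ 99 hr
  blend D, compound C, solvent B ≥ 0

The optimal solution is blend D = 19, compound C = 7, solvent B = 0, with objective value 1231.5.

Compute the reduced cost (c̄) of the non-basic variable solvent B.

-6

Both reactor time and labor are binding at x*.
The binding rows give the dual system: 3·y_reactor time + 3·y_labor = 40.5 and 3·y_reactor time + 6·y_labor = 66.
Solving: y_reactor time = 5, y_labor = 8.5.
Reduced cost of solvent B: c₃ − yᵀa₃ = 12.5 − (5·2 + 8.5·1) = 12.5 − 18.5 = -6.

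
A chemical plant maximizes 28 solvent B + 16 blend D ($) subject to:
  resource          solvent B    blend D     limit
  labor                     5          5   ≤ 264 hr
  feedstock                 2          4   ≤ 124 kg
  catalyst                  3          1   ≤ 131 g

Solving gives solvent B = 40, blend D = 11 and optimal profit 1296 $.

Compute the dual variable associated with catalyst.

8

Check each constraint at x*: labor 255/264 (slack 9); feedstock 124/124 (tight); catalyst 131/131 (tight).
Since labor is not tight, its dual is 0.
The binding rows give the dual system: 2·y_feedstock + 3·y_catalyst = 28 and 4·y_feedstock + 1·y_catalyst = 16.
This yields shadow prices y_feedstock = 2, y_catalyst = 8.
Shadow price of catalyst = 8.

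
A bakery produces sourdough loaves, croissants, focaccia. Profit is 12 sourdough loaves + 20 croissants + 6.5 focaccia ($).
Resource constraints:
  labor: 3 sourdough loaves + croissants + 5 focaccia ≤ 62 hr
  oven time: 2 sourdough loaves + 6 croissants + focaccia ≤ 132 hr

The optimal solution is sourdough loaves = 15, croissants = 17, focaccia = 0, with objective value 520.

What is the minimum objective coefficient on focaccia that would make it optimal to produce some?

13

At the optimum: labor uses 62 of 62 (binding); oven time uses 132 of 132 (binding).
From A_Bᵀ y = c: 3·y_labor + 2·y_oven time = 12; 1·y_labor + 6·y_oven time = 20.
This yields shadow prices y_labor = 2, y_oven time = 3.
focaccia enters the basis when its profit ≥ yᵀa₃ = 2·5 + 3·1 = 13.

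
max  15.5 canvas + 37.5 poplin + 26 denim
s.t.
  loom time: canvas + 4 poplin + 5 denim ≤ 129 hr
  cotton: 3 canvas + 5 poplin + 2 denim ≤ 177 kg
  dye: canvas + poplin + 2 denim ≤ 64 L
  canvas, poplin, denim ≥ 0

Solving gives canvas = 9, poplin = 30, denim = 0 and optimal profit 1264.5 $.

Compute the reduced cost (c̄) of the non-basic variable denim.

Binding: loom time and cotton. Non-binding: dye (25 unused).
By complementary slackness, y = 0 for the non-binding constraint.
The binding rows give the dual system: 1·y_loom time + 3·y_cotton = 15.5 and 4·y_loom time + 5·y_cotton = 37.5.
→ y_loom time = 5 and y_cotton = 3.5.
Reduced cost of denim: c₃ − yᵀa₃ = 26 − (5·5 + 3.5·2) = 26 − 32 = -6.

-6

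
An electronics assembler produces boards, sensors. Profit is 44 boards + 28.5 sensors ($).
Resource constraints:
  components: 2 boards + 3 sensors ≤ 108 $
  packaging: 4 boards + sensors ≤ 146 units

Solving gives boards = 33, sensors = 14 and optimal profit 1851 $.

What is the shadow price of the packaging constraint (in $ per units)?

At the optimum: components uses 108 of 108 (binding); packaging uses 146 of 146 (binding).
The binding rows give the dual system: 2·y_components + 4·y_packaging = 44 and 3·y_components + 1·y_packaging = 28.5.
Solving: y_components = 7, y_packaging = 7.5.
Shadow price of packaging = 7.5.

7.5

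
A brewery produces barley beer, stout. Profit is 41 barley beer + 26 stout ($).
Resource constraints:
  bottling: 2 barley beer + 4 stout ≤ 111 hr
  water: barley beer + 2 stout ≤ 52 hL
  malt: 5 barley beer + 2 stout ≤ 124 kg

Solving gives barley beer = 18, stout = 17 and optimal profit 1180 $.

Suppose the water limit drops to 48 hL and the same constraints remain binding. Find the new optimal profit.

1156

Binding: water and malt. Non-binding: bottling (7 unused).
Slack constraints have shadow price 0 (complementary slackness).
Dual feasibility on the basic columns requires 1·y_water + 5·y_malt = 41, 2·y_water + 2·y_malt = 26.
Solving: y_water = 6, y_malt = 7.
Δz = y_water·Δb = 6 × (-4) = -24, so new z* = 1180 − 24 = 1156.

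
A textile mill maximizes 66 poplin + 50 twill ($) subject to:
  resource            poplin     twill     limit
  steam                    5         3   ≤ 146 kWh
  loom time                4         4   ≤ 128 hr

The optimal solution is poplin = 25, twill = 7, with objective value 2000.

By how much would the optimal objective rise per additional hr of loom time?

6.5

At the optimum: steam uses 146 of 146 (binding); loom time uses 128 of 128 (binding).
The binding rows give the dual system: 5·y_steam + 4·y_loom time = 66 and 3·y_steam + 4·y_loom time = 50.
This yields shadow prices y_steam = 8, y_loom time = 6.5.
Shadow price of loom time = 6.5.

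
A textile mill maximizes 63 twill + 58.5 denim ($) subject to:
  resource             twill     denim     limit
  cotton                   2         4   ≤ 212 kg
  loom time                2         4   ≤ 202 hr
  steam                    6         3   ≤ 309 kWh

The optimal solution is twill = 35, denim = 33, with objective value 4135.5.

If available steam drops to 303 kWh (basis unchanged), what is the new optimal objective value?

4090.5

Check each constraint at x*: cotton 202/212 (slack 10); loom time 202/202 (tight); steam 309/309 (tight).
Slack constraints have shadow price 0 (complementary slackness).
Dual feasibility on the basic columns requires 2·y_loom time + 6·y_steam = 63, 4·y_loom time + 3·y_steam = 58.5.
→ y_loom time = 9 and y_steam = 7.5.
Δz = y_steam·Δb = 7.5 × (-6) = -45, so new z* = 4135.5 − 45 = 4090.5.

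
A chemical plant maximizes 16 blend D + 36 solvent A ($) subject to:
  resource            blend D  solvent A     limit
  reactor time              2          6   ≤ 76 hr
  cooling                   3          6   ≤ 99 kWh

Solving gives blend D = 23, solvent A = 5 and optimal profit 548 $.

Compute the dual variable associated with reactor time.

At the optimum: reactor time uses 76 of 76 (binding); cooling uses 99 of 99 (binding).
Dual feasibility on the basic columns requires 2·y_reactor time + 3·y_cooling = 16, 6·y_reactor time + 6·y_cooling = 36.
Solving: y_reactor time = 2, y_cooling = 4.
Shadow price of reactor time = 2.

2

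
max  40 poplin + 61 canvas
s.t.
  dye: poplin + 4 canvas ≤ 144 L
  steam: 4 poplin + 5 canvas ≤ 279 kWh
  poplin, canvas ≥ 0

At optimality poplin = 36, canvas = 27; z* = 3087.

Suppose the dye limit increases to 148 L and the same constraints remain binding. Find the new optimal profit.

3103

Both dye and steam are binding at x*.
The binding rows give the dual system: 1·y_dye + 4·y_steam = 40 and 4·y_dye + 5·y_steam = 61.
Solving: y_dye = 4, y_steam = 9.
Δz = y_dye·Δb = 4 × (4) = 16, so new z* = 3087 + 16 = 3103.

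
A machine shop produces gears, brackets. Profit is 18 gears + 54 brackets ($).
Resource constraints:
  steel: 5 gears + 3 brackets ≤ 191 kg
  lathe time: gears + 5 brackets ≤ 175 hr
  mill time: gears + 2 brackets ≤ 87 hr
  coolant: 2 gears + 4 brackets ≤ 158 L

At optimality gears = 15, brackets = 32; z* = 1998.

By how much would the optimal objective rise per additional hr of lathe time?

6

Check each constraint at x*: steel 171/191 (slack 20); lathe time 175/175 (tight); mill time 79/87 (slack 8); coolant 158/158 (tight).
By complementary slackness, y = 0 for the non-binding constraints.
From A_Bᵀ y = c: 1·y_lathe time + 2·y_coolant = 18; 5·y_lathe time + 4·y_coolant = 54.
Solving: y_lathe time = 6, y_coolant = 6.
Shadow price of lathe time = 6.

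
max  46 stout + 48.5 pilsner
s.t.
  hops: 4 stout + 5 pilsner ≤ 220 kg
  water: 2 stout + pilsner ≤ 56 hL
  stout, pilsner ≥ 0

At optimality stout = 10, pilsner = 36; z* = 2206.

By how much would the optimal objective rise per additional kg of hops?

Check each constraint at x*: hops 220/220 (tight); water 56/56 (tight).
Dual feasibility on the basic columns requires 4·y_hops + 2·y_water = 46, 5·y_hops + 1·y_water = 48.5.
→ y_hops = 8.5 and y_water = 6.
Shadow price of hops = 8.5.

8.5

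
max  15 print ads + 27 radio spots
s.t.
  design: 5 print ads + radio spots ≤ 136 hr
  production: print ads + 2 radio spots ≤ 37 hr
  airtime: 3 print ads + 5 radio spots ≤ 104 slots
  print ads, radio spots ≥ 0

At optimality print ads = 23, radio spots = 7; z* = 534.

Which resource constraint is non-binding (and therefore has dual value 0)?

design

design: 122/136 (slack 14)
production: 37/37 (binding)
airtime: 104/104 (binding)
By complementary slackness, a constraint with positive slack has shadow price 0 → design.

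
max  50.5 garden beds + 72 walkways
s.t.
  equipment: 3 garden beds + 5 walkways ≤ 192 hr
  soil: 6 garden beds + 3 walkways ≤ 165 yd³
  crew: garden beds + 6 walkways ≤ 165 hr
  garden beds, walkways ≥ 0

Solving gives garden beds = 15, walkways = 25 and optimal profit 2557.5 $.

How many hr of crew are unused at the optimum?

0

crew used = 1·15 + 6·25 = 165; slack = 165 − 165 = 0.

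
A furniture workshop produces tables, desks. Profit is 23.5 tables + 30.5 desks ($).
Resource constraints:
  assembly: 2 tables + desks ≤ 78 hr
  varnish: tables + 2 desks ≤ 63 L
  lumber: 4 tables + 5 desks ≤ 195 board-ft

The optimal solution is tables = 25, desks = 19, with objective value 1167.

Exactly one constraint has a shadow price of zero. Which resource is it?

assembly

assembly: 69/78 (slack 9)
varnish: 63/63 (binding)
lumber: 195/195 (binding)
By complementary slackness, a constraint with positive slack has shadow price 0 → assembly.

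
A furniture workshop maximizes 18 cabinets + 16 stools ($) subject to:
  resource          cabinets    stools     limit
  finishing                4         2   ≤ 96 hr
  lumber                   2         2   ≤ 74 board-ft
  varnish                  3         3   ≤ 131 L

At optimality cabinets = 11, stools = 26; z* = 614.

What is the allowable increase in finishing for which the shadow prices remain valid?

52

Binding constraints: finishing, lumber. The basis is B = [[4,2],[2,2]] with det 4.
Per unit increase in finishing, x* moves by d = (0.5, -0.5).
The basis stays optimal until stools reaches 0; allowable increase = 52 hr.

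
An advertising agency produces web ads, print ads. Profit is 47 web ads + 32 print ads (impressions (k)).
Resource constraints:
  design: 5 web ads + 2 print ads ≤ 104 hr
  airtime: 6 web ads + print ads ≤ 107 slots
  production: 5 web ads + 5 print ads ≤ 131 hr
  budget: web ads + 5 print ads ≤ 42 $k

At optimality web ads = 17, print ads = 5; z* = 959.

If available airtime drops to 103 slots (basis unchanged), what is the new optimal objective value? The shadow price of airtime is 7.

931

Δb = -4, so new z* = 959 + (7)·(-4) = 959 − 28 = 931.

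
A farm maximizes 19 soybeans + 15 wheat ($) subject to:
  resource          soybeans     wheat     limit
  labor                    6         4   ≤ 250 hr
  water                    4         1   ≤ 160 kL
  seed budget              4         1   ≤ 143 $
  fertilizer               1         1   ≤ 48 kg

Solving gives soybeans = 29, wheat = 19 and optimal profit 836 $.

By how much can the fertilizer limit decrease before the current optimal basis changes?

Binding constraints: labor, fertilizer. The basis is B = [[6,4],[1,1]] with det 2.
Per unit decrease in fertilizer, x* moves by d = (2, -3).
The basis stays optimal until seed budget becomes binding; allowable decrease = 1.6 kg.

1.6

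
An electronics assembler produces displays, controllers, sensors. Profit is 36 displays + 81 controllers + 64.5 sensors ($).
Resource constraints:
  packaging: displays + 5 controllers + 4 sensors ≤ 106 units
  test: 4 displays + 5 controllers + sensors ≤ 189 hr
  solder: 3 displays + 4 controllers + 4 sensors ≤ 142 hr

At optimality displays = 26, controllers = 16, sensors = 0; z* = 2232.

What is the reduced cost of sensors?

At the optimum: packaging uses 106 of 106 (binding); test uses 184 of 189 (slack = 5); solder uses 142 of 142 (binding).
Since test is not tight, its dual is 0.
Dual feasibility on the basic columns requires 1·y_packaging + 3·y_solder = 36, 5·y_packaging + 4·y_solder = 81.
→ y_packaging = 9 and y_solder = 9.
Reduced cost of sensors: c₃ − yᵀa₃ = 64.5 − (9·4 + 9·4) = 64.5 − 72 = -7.5.

-7.5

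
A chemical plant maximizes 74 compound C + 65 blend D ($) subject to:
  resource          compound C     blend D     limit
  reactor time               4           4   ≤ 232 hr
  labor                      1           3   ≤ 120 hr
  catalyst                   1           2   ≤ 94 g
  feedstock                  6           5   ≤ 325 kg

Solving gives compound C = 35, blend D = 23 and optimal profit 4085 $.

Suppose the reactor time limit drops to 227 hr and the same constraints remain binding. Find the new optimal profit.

4060

Binding: reactor time and feedstock. Non-binding: labor (16 unused), catalyst (13 unused).
Slack constraints have shadow price 0 (complementary slackness).
Dual feasibility on the basic columns requires 4·y_reactor time + 6·y_feedstock = 74, 4·y_reactor time + 5·y_feedstock = 65.
→ y_reactor time = 5 and y_feedstock = 9.
Δz = y_reactor time·Δb = 5 × (-5) = -25, so new z* = 4085 − 25 = 4060.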